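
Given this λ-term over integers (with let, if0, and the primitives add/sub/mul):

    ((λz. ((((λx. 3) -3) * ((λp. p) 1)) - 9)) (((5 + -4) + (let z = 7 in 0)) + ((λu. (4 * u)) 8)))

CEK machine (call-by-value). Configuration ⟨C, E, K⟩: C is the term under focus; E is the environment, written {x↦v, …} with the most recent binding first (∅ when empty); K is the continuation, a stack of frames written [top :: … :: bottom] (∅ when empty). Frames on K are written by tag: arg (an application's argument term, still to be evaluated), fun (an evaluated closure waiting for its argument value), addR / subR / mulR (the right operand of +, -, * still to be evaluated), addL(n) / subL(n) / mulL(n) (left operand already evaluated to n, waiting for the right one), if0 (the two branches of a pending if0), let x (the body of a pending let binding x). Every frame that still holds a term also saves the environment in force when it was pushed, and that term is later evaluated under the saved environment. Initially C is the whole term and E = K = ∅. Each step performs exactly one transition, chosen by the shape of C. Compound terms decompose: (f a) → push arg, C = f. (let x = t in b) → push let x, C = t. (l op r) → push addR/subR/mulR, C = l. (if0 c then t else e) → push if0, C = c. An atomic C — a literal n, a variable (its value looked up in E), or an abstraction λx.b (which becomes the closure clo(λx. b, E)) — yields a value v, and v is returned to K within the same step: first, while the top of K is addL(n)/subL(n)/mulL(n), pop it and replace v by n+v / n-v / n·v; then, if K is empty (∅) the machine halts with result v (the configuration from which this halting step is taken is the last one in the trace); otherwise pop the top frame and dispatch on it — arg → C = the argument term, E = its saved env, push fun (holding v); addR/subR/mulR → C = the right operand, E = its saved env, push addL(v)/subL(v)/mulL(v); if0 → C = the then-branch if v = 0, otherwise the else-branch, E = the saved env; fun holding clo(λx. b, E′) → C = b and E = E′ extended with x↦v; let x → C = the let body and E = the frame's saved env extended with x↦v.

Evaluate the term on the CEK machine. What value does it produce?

Answer: -6

Derivation:
step 0: ⟨C=((λz. ((((λx. 3) -3) * ((λp. p) 1)) - 9)) (((5 + -4) + (let z = 7 in 0)) + ((λu. (4 * u)) 8))); E=∅; K=∅⟩
step 1: ⟨C=(λz. ((((λx. 3) -3) * ((λp. p) 1)) - 9)); E=∅; K=[arg]⟩
step 2: ⟨C=(((5 + -4) + (let z = 7 in 0)) + ((λu. (4 * u)) 8)); E=∅; K=[fun]⟩
step 3: ⟨C=((5 + -4) + (let z = 7 in 0)); E=∅; K=[addR :: fun]⟩
step 4: ⟨C=(5 + -4); E=∅; K=[addR :: addR :: fun]⟩
step 5: ⟨C=5; E=∅; K=[addR :: addR :: addR :: fun]⟩
step 6: ⟨C=-4; E=∅; K=[addL(5) :: addR :: addR :: fun]⟩
step 7: ⟨C=(let z = 7 in 0); E=∅; K=[addL(1) :: addR :: fun]⟩
step 8: ⟨C=7; E=∅; K=[let z :: addL(1) :: addR :: fun]⟩
step 9: ⟨C=0; E={z↦7}; K=[addL(1) :: addR :: fun]⟩
step 10: ⟨C=((λu. (4 * u)) 8); E=∅; K=[addL(1) :: fun]⟩
step 11: ⟨C=(λu. (4 * u)); E=∅; K=[arg :: addL(1) :: fun]⟩
step 12: ⟨C=8; E=∅; K=[fun :: addL(1) :: fun]⟩
step 13: ⟨C=(4 * u); E={u↦8}; K=[addL(1) :: fun]⟩
step 14: ⟨C=4; E={u↦8}; K=[mulR :: addL(1) :: fun]⟩
step 15: ⟨C=u; E={u↦8}; K=[mulL(4) :: addL(1) :: fun]⟩
step 16: ⟨C=((((λx. 3) -3) * ((λp. p) 1)) - 9); E={z↦33}; K=∅⟩
step 17: ⟨C=(((λx. 3) -3) * ((λp. p) 1)); E={z↦33}; K=[subR]⟩
step 18: ⟨C=((λx. 3) -3); E={z↦33}; K=[mulR :: subR]⟩
step 19: ⟨C=(λx. 3); E={z↦33}; K=[arg :: mulR :: subR]⟩
step 20: ⟨C=-3; E={z↦33}; K=[fun :: mulR :: subR]⟩
step 21: ⟨C=3; E={x↦-3, z↦33}; K=[mulR :: subR]⟩
step 22: ⟨C=((λp. p) 1); E={z↦33}; K=[mulL(3) :: subR]⟩
step 23: ⟨C=(λp. p); E={z↦33}; K=[arg :: mulL(3) :: subR]⟩
step 24: ⟨C=1; E={z↦33}; K=[fun :: mulL(3) :: subR]⟩
step 25: ⟨C=p; E={p↦1, z↦33}; K=[mulL(3) :: subR]⟩
step 26: ⟨C=9; E={z↦33}; K=[subL(3)]⟩
→ final value -6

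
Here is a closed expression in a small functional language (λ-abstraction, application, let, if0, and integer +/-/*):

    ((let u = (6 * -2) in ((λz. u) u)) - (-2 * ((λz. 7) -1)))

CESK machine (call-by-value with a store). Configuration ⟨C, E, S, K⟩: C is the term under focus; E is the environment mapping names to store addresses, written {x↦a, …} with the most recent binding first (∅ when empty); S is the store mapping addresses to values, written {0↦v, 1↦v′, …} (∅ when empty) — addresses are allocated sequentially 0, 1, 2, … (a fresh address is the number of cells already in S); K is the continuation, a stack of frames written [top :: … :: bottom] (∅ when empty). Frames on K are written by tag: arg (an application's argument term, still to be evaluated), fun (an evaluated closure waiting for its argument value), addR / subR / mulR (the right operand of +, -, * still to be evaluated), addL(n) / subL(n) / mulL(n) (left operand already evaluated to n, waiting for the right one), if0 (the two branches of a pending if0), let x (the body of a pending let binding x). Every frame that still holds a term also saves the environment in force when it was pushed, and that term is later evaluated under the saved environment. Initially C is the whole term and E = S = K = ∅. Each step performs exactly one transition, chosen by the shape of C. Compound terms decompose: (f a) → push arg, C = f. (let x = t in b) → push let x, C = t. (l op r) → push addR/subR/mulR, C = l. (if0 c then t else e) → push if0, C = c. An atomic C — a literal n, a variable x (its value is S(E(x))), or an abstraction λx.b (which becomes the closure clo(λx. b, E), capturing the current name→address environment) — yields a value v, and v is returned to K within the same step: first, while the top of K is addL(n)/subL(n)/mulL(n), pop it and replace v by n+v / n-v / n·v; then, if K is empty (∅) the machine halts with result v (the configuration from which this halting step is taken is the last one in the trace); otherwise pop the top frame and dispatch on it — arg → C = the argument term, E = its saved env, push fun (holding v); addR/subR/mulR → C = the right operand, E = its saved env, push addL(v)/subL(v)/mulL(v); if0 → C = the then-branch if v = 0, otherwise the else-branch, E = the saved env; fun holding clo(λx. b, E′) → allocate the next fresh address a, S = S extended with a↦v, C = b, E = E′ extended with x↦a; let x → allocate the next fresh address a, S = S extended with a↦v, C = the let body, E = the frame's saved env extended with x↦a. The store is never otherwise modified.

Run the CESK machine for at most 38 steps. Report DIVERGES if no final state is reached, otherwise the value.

0. <C=((let u = (6 * -2) in ((λz. u) u)) - (-2 * ((λz. 7) -1))), E=∅, S=∅, K=∅>
1. <C=(let u = (6 * -2) in ((λz. u) u)), E=∅, S=∅, K=[subR]>
2. <C=(6 * -2), E=∅, S=∅, K=[let u :: subR]>
3. <C=6, E=∅, S=∅, K=[mulR :: let u :: subR]>
4. <C=-2, E=∅, S=∅, K=[mulL(6) :: let u :: subR]>
5. <C=((λz. u) u), E={u↦0}, S={0↦-12}, K=[subR]>
6. <C=(λz. u), E={u↦0}, S={0↦-12}, K=[arg :: subR]>
7. <C=u, E={u↦0}, S={0↦-12}, K=[fun :: subR]>
8. <C=u, E={z↦1, u↦0}, S={0↦-12, 1↦-12}, K=[subR]>
9. <C=(-2 * ((λz. 7) -1)), E=∅, S={0↦-12, 1↦-12}, K=[subL(-12)]>
10. <C=-2, E=∅, S={0↦-12, 1↦-12}, K=[mulR :: subL(-12)]>
11. <C=((λz. 7) -1), E=∅, S={0↦-12, 1↦-12}, K=[mulL(-2) :: subL(-12)]>
12. <C=(λz. 7), E=∅, S={0↦-12, 1↦-12}, K=[arg :: mulL(-2) :: subL(-12)]>
13. <C=-1, E=∅, S={0↦-12, 1↦-12}, K=[fun :: mulL(-2) :: subL(-12)]>
14. <C=7, E={z↦2}, S={0↦-12, 1↦-12, 2↦-1}, K=[mulL(-2) :: subL(-12)]>
→ final value 2

Answer: 2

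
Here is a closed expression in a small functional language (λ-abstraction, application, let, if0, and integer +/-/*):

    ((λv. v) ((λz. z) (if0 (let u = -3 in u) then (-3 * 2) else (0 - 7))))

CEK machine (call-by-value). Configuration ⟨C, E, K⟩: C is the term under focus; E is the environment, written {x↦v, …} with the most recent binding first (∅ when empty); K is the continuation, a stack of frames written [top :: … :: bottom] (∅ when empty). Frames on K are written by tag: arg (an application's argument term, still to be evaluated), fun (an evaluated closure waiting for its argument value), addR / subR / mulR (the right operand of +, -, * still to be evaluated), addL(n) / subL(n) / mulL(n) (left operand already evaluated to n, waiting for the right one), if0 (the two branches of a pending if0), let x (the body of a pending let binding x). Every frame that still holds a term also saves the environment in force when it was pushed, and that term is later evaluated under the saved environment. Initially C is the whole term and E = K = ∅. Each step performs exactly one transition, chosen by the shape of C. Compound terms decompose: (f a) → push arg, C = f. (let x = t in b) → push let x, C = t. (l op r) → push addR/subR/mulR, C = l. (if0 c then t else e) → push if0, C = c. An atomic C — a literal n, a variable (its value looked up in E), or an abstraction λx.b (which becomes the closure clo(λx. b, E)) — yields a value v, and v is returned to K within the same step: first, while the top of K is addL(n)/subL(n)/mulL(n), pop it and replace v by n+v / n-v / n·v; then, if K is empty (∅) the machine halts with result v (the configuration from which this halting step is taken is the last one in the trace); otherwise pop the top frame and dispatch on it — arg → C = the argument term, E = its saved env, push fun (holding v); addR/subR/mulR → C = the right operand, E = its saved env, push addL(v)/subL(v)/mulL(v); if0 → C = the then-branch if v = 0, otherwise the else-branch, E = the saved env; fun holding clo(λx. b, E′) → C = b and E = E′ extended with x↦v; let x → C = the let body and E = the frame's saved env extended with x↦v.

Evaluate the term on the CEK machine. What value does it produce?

Answer: -7

Derivation:
[0] <C=((λv. v) ((λz. z) (if0 (let u = -3 in u) then (-3 * 2) else (0 - 7)))), E=∅, K=∅>
[1] <C=(λv. v), E=∅, K=[arg]>
[2] <C=((λz. z) (if0 (let u = -3 in u) then (-3 * 2) else (0 - 7))), E=∅, K=[fun]>
[3] <C=(λz. z), E=∅, K=[arg :: fun]>
[4] <C=(if0 (let u = -3 in u) then (-3 * 2) else (0 - 7)), E=∅, K=[fun :: fun]>
[5] <C=(let u = -3 in u), E=∅, K=[if0 :: fun :: fun]>
[6] <C=-3, E=∅, K=[let u :: if0 :: fun :: fun]>
[7] <C=u, E={u↦-3}, K=[if0 :: fun :: fun]>
[8] <C=(0 - 7), E=∅, K=[fun :: fun]>
[9] <C=0, E=∅, K=[subR :: fun :: fun]>
[10] <C=7, E=∅, K=[subL(0) :: fun :: fun]>
[11] <C=z, E={z↦-7}, K=[fun]>
[12] <C=v, E={v↦-7}, K=∅>
→ final value -7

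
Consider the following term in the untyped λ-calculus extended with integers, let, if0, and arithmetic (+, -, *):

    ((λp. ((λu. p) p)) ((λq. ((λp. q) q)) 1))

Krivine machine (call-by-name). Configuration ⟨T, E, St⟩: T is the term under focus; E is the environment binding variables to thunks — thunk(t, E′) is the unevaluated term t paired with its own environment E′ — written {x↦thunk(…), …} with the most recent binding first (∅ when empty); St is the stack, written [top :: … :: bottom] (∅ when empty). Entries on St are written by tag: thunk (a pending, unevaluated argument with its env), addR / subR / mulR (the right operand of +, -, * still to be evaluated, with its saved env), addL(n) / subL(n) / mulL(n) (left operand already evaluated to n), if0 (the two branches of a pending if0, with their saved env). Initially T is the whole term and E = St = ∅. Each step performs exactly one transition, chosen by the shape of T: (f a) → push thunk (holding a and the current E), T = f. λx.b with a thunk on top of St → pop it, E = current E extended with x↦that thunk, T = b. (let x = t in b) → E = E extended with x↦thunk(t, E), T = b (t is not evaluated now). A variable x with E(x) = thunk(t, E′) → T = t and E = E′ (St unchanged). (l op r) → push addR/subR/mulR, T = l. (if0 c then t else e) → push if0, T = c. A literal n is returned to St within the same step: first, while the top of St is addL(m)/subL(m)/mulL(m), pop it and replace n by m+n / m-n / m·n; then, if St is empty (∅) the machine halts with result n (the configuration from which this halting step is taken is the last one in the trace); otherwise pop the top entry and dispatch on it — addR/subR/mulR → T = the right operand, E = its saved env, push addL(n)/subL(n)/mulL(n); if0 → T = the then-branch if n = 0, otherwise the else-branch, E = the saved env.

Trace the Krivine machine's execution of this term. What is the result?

Answer: 1

Derivation:
[0] <T=((λp. ((λu. p) p)) ((λq. ((λp. q) q)) 1)), E=∅, St=∅>
[1] <T=(λp. ((λu. p) p)), E=∅, St=[thunk]>
[2] <T=((λu. p) p), E={p↦thunk(((λq. ((λp. q) q)) 1), ∅)}, St=∅>
[3] <T=(λu. p), E={p↦thunk(((λq. ((λp. q) q)) 1), ∅)}, St=[thunk]>
[4] <T=p, E={u↦thunk(p, {p↦thunk(((λq. ((λp. q) q)) 1), ∅)}), p↦thunk(((λq. ((λp. q) q)) 1), ∅)}, St=∅>
[5] <T=((λq. ((λp. q) q)) 1), E=∅, St=∅>
[6] <T=(λq. ((λp. q) q)), E=∅, St=[thunk]>
[7] <T=((λp. q) q), E={q↦thunk(1, ∅)}, St=∅>
[8] <T=(λp. q), E={q↦thunk(1, ∅)}, St=[thunk]>
[9] <T=q, E={p↦thunk(q, {q↦thunk(1, ∅)}), q↦thunk(1, ∅)}, St=∅>
[10] <T=1, E=∅, St=∅>
→ final value 1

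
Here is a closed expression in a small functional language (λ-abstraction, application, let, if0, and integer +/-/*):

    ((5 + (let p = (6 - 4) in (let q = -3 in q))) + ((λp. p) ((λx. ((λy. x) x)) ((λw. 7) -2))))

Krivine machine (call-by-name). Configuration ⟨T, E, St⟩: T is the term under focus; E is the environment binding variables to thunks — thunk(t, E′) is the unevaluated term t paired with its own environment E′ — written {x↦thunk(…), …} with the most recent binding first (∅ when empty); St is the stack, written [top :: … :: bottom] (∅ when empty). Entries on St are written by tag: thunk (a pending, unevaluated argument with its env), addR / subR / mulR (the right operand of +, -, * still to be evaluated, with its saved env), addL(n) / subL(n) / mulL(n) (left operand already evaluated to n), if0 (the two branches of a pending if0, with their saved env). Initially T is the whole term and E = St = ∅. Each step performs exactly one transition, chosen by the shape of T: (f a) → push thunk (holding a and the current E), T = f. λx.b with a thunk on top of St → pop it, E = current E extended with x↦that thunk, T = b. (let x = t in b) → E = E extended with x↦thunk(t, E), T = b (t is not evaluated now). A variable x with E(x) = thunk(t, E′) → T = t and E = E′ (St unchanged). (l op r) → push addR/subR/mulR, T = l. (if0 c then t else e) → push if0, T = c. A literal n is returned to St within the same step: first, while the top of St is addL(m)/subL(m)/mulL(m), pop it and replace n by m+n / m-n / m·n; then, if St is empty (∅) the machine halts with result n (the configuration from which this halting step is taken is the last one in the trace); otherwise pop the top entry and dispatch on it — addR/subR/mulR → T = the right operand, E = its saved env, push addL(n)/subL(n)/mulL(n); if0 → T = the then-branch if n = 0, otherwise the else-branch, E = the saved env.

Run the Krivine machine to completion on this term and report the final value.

Answer: 9

Execution trace:
t=0: ⟨T=((5 + (let p = (6 - 4) in (let q = -3 in q))) + ((λp. p) ((λx. ((λy. x) x)) ((λw. 7) -2)))); E=∅; St=∅⟩
t=1: ⟨T=(5 + (let p = (6 - 4) in (let q = -3 in q))); E=∅; St=[addR]⟩
t=2: ⟨T=5; E=∅; St=[addR :: addR]⟩
t=3: ⟨T=(let p = (6 - 4) in (let q = -3 in q)); E=∅; St=[addL(5) :: addR]⟩
t=4: ⟨T=(let q = -3 in q); E={p↦thunk((6 - 4), ∅)}; St=[addL(5) :: addR]⟩
t=5: ⟨T=q; E={q↦thunk(-3, {p↦thunk((6 - 4), ∅)}), p↦thunk((6 - 4), ∅)}; St=[addL(5) :: addR]⟩
t=6: ⟨T=-3; E={p↦thunk((6 - 4), ∅)}; St=[addL(5) :: addR]⟩
t=7: ⟨T=((λp. p) ((λx. ((λy. x) x)) ((λw. 7) -2))); E=∅; St=[addL(2)]⟩
t=8: ⟨T=(λp. p); E=∅; St=[thunk :: addL(2)]⟩
t=9: ⟨T=p; E={p↦thunk(((λx. ((λy. x) x)) ((λw. 7) -2)), ∅)}; St=[addL(2)]⟩
t=10: ⟨T=((λx. ((λy. x) x)) ((λw. 7) -2)); E=∅; St=[addL(2)]⟩
t=11: ⟨T=(λx. ((λy. x) x)); E=∅; St=[thunk :: addL(2)]⟩
t=12: ⟨T=((λy. x) x); E={x↦thunk(((λw. 7) -2), ∅)}; St=[addL(2)]⟩
t=13: ⟨T=(λy. x); E={x↦thunk(((λw. 7) -2), ∅)}; St=[thunk :: addL(2)]⟩
t=14: ⟨T=x; E={y↦thunk(x, {x↦thunk(((λw. 7) -2), ∅)}), x↦thunk(((λw. 7) -2), ∅)}; St=[addL(2)]⟩
t=15: ⟨T=((λw. 7) -2); E=∅; St=[addL(2)]⟩
t=16: ⟨T=(λw. 7); E=∅; St=[thunk :: addL(2)]⟩
t=17: ⟨T=7; E={w↦thunk(-2, ∅)}; St=[addL(2)]⟩
→ final value 9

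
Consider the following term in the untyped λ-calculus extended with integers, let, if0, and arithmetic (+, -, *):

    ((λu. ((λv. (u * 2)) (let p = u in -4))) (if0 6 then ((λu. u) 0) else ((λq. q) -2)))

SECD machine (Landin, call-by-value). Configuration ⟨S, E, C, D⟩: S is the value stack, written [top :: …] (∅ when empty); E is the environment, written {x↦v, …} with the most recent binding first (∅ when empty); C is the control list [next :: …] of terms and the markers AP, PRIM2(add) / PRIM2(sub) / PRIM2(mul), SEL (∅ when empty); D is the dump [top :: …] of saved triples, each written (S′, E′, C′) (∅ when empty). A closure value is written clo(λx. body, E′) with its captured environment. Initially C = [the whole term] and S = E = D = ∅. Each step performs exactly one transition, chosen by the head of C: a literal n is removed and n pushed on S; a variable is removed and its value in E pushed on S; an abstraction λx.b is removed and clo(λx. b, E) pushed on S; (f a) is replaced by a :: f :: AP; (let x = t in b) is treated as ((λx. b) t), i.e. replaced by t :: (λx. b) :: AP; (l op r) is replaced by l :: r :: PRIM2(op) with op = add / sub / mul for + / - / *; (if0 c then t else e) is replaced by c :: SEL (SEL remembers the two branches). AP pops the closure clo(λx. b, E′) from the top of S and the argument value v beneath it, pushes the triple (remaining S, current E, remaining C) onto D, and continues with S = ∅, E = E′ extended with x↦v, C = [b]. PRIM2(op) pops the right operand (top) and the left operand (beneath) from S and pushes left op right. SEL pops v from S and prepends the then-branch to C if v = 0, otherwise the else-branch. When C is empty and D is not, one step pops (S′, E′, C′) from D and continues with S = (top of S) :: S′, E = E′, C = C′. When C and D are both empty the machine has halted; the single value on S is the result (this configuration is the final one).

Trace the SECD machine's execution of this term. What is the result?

0. [S=∅ | E=∅ | C=[((λu. ((λv. (u * 2)) (let p = u in -4))) (if0 6 then ((λu. u) 0) else ((λq. q) -2)))] | D=∅]
1. [S=∅ | E=∅ | C=[(if0 6 then ((λu. u) 0) else ((λq. q) -2)) :: (λu. ((λv. (u * 2)) (let p = u in -4))) :: AP] | D=∅]
2. [S=∅ | E=∅ | C=[6 :: SEL :: (λu. ((λv. (u * 2)) (let p = u in -4))) :: AP] | D=∅]
3. [S=[6] | E=∅ | C=[SEL :: (λu. ((λv. (u * 2)) (let p = u in -4))) :: AP] | D=∅]
4. [S=∅ | E=∅ | C=[((λq. q) -2) :: (λu. ((λv. (u * 2)) (let p = u in -4))) :: AP] | D=∅]
5. [S=∅ | E=∅ | C=[-2 :: (λq. q) :: AP :: (λu. ((λv. (u * 2)) (let p = u in -4))) :: AP] | D=∅]
6. [S=[-2] | E=∅ | C=[(λq. q) :: AP :: (λu. ((λv. (u * 2)) (let p = u in -4))) :: AP] | D=∅]
7. [S=[clo(λq. q, ∅) :: -2] | E=∅ | C=[AP :: (λu. ((λv. (u * 2)) (let p = u in -4))) :: AP] | D=∅]
8. [S=∅ | E={q↦-2} | C=[q] | D=[(∅, ∅, [(λu. ((λv. (u * 2)) (let p = u in -4))) :: AP])]]
9. [S=[-2] | E={q↦-2} | C=∅ | D=[(∅, ∅, [(λu. ((λv. (u * 2)) (let p = u in -4))) :: AP])]]
10. [S=[-2] | E=∅ | C=[(λu. ((λv. (u * 2)) (let p = u in -4))) :: AP] | D=∅]
11. [S=[clo(λu. ((λv. (u * 2)) (let p = u in -4)), ∅) :: -2] | E=∅ | C=[AP] | D=∅]
12. [S=∅ | E={u↦-2} | C=[((λv. (u * 2)) (let p = u in -4))] | D=[(∅, ∅, ∅)]]
13. [S=∅ | E={u↦-2} | C=[(let p = u in -4) :: (λv. (u * 2)) :: AP] | D=[(∅, ∅, ∅)]]
14. [S=∅ | E={u↦-2} | C=[u :: (λp. -4) :: AP :: (λv. (u * 2)) :: AP] | D=[(∅, ∅, ∅)]]
15. [S=[-2] | E={u↦-2} | C=[(λp. -4) :: AP :: (λv. (u * 2)) :: AP] | D=[(∅, ∅, ∅)]]
16. [S=[clo(λp. -4, {u↦-2}) :: -2] | E={u↦-2} | C=[AP :: (λv. (u * 2)) :: AP] | D=[(∅, ∅, ∅)]]
17. [S=∅ | E={p↦-2, u↦-2} | C=[-4] | D=[(∅, {u↦-2}, [(λv. (u * 2)) :: AP]) :: (∅, ∅, ∅)]]
18. [S=[-4] | E={p↦-2, u↦-2} | C=∅ | D=[(∅, {u↦-2}, [(λv. (u * 2)) :: AP]) :: (∅, ∅, ∅)]]
19. [S=[-4] | E={u↦-2} | C=[(λv. (u * 2)) :: AP] | D=[(∅, ∅, ∅)]]
20. [S=[clo(λv. (u * 2), {u↦-2}) :: -4] | E={u↦-2} | C=[AP] | D=[(∅, ∅, ∅)]]
21. [S=∅ | E={v↦-4, u↦-2} | C=[(u * 2)] | D=[(∅, {u↦-2}, ∅) :: (∅, ∅, ∅)]]
22. [S=∅ | E={v↦-4, u↦-2} | C=[u :: 2 :: PRIM2(mul)] | D=[(∅, {u↦-2}, ∅) :: (∅, ∅, ∅)]]
23. [S=[-2] | E={v↦-4, u↦-2} | C=[2 :: PRIM2(mul)] | D=[(∅, {u↦-2}, ∅) :: (∅, ∅, ∅)]]
24. [S=[2 :: -2] | E={v↦-4, u↦-2} | C=[PRIM2(mul)] | D=[(∅, {u↦-2}, ∅) :: (∅, ∅, ∅)]]
25. [S=[-4] | E={v↦-4, u↦-2} | C=∅ | D=[(∅, {u↦-2}, ∅) :: (∅, ∅, ∅)]]
26. [S=[-4] | E={u↦-2} | C=∅ | D=[(∅, ∅, ∅)]]
27. [S=[-4] | E=∅ | C=∅ | D=∅]
→ final value -4

Answer: -4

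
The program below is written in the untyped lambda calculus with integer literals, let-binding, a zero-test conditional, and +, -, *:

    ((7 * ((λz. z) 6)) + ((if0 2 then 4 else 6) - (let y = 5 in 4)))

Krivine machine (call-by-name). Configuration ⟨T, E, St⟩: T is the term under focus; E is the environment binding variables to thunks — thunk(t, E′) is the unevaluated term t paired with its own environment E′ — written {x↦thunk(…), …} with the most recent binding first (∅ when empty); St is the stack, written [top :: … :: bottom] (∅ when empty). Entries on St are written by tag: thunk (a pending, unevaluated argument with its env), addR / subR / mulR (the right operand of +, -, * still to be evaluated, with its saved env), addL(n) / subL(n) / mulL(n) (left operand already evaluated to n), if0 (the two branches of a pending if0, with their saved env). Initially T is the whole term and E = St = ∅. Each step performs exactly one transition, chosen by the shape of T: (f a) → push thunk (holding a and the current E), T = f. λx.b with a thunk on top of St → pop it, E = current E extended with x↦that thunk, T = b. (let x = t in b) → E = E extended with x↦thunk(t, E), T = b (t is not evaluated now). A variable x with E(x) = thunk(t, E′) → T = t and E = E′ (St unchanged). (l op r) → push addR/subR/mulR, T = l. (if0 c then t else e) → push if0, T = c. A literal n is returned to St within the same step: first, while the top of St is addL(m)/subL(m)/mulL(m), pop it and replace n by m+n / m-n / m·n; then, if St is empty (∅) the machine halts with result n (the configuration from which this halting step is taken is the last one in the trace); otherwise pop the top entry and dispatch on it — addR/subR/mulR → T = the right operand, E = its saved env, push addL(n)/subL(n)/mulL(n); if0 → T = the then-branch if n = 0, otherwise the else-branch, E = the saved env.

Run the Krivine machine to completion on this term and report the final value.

Answer: 44

Machine steps:
0. <T=((7 * ((λz. z) 6)) + ((if0 2 then 4 else 6) - (let y = 5 in 4))), E=∅, St=∅>
1. <T=(7 * ((λz. z) 6)), E=∅, St=[addR]>
2. <T=7, E=∅, St=[mulR :: addR]>
3. <T=((λz. z) 6), E=∅, St=[mulL(7) :: addR]>
4. <T=(λz. z), E=∅, St=[thunk :: mulL(7) :: addR]>
5. <T=z, E={z↦thunk(6, ∅)}, St=[mulL(7) :: addR]>
6. <T=6, E=∅, St=[mulL(7) :: addR]>
7. <T=((if0 2 then 4 else 6) - (let y = 5 in 4)), E=∅, St=[addL(42)]>
8. <T=(if0 2 then 4 else 6), E=∅, St=[subR :: addL(42)]>
9. <T=2, E=∅, St=[if0 :: subR :: addL(42)]>
10. <T=6, E=∅, St=[subR :: addL(42)]>
11. <T=(let y = 5 in 4), E=∅, St=[subL(6) :: addL(42)]>
12. <T=4, E={y↦thunk(5, ∅)}, St=[subL(6) :: addL(42)]>
→ final value 44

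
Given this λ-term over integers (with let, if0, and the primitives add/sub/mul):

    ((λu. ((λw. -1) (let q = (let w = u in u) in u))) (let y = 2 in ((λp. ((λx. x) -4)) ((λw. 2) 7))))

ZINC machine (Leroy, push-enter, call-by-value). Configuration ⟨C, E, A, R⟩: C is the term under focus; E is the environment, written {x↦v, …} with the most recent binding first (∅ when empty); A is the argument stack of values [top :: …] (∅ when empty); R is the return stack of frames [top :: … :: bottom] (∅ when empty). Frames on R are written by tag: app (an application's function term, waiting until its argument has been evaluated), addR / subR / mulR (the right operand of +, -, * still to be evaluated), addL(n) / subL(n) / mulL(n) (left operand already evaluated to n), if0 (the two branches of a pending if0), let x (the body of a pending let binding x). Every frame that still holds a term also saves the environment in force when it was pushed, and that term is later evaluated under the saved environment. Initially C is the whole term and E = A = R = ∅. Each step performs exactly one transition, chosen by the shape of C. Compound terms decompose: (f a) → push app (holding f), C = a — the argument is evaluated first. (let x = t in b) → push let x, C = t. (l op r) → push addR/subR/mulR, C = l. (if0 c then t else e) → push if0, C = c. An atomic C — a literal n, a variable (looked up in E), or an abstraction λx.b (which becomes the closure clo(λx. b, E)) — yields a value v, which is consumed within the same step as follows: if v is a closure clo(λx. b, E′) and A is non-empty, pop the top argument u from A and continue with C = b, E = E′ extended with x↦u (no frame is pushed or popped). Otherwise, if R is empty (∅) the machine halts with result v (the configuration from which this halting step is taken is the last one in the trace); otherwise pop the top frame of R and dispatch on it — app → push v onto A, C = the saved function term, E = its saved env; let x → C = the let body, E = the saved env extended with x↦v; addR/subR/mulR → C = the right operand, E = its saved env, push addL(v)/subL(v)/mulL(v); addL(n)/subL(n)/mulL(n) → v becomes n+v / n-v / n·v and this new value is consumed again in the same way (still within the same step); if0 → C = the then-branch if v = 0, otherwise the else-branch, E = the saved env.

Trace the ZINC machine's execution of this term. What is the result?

Answer: -1

Machine steps:
t=0: <C=((λu. ((λw. -1) (let q = (let w = u in u) in u))) (let y = 2 in ((λp. ((λx. x) -4)) ((λw. 2) 7)))), E=∅, A=∅, R=∅>
t=1: <C=(let y = 2 in ((λp. ((λx. x) -4)) ((λw. 2) 7))), E=∅, A=∅, R=[app]>
t=2: <C=2, E=∅, A=∅, R=[let y :: app]>
t=3: <C=((λp. ((λx. x) -4)) ((λw. 2) 7)), E={y↦2}, A=∅, R=[app]>
t=4: <C=((λw. 2) 7), E={y↦2}, A=∅, R=[app :: app]>
t=5: <C=7, E={y↦2}, A=∅, R=[app :: app :: app]>
t=6: <C=(λw. 2), E={y↦2}, A=[7], R=[app :: app]>
t=7: <C=2, E={w↦7, y↦2}, A=∅, R=[app :: app]>
t=8: <C=(λp. ((λx. x) -4)), E={y↦2}, A=[2], R=[app]>
t=9: <C=((λx. x) -4), E={p↦2, y↦2}, A=∅, R=[app]>
t=10: <C=-4, E={p↦2, y↦2}, A=∅, R=[app :: app]>
t=11: <C=(λx. x), E={p↦2, y↦2}, A=[-4], R=[app]>
t=12: <C=x, E={x↦-4, p↦2, y↦2}, A=∅, R=[app]>
t=13: <C=(λu. ((λw. -1) (let q = (let w = u in u) in u))), E=∅, A=[-4], R=∅>
t=14: <C=((λw. -1) (let q = (let w = u in u) in u)), E={u↦-4}, A=∅, R=∅>
t=15: <C=(let q = (let w = u in u) in u), E={u↦-4}, A=∅, R=[app]>
t=16: <C=(let w = u in u), E={u↦-4}, A=∅, R=[let q :: app]>
t=17: <C=u, E={u↦-4}, A=∅, R=[let w :: let q :: app]>
t=18: <C=u, E={w↦-4, u↦-4}, A=∅, R=[let q :: app]>
t=19: <C=u, E={q↦-4, u↦-4}, A=∅, R=[app]>
t=20: <C=(λw. -1), E={u↦-4}, A=[-4], R=∅>
t=21: <C=-1, E={w↦-4, u↦-4}, A=∅, R=∅>
→ final value -1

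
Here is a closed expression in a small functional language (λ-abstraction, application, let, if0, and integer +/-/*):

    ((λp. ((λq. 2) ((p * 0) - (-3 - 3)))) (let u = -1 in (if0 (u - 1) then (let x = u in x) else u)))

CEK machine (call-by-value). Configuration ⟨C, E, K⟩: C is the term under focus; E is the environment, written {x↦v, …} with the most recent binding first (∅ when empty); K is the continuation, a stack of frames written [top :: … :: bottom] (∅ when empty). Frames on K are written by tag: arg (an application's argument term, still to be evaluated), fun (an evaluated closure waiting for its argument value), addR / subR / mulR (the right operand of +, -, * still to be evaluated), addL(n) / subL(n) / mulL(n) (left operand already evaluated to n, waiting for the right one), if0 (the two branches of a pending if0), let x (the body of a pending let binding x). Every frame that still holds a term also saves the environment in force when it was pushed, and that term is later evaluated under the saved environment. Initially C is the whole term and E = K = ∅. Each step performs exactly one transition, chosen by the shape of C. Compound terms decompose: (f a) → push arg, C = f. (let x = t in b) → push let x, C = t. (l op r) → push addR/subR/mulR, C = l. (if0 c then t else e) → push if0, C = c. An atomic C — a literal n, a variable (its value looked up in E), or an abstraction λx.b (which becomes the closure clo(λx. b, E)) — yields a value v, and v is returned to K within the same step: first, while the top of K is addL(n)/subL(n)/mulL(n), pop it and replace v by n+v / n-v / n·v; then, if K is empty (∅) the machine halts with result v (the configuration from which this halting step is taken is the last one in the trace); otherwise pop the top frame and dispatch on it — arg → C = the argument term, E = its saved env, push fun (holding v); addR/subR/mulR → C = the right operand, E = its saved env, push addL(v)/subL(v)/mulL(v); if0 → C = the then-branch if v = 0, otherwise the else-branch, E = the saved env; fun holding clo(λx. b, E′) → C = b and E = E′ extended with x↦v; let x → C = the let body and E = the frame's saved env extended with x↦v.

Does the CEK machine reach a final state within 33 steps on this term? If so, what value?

Answer: 2

Machine steps:
step 0: <C=((λp. ((λq. 2) ((p * 0) - (-3 - 3)))) (let u = -1 in (if0 (u - 1) then (let x = u in x) else u))), E=∅, K=∅>
step 1: <C=(λp. ((λq. 2) ((p * 0) - (-3 - 3)))), E=∅, K=[arg]>
step 2: <C=(let u = -1 in (if0 (u - 1) then (let x = u in x) else u)), E=∅, K=[fun]>
step 3: <C=-1, E=∅, K=[let u :: fun]>
step 4: <C=(if0 (u - 1) then (let x = u in x) else u), E={u↦-1}, K=[fun]>
step 5: <C=(u - 1), E={u↦-1}, K=[if0 :: fun]>
step 6: <C=u, E={u↦-1}, K=[subR :: if0 :: fun]>
step 7: <C=1, E={u↦-1}, K=[subL(-1) :: if0 :: fun]>
step 8: <C=u, E={u↦-1}, K=[fun]>
step 9: <C=((λq. 2) ((p * 0) - (-3 - 3))), E={p↦-1}, K=∅>
step 10: <C=(λq. 2), E={p↦-1}, K=[arg]>
step 11: <C=((p * 0) - (-3 - 3)), E={p↦-1}, K=[fun]>
step 12: <C=(p * 0), E={p↦-1}, K=[subR :: fun]>
step 13: <C=p, E={p↦-1}, K=[mulR :: subR :: fun]>
step 14: <C=0, E={p↦-1}, K=[mulL(-1) :: subR :: fun]>
step 15: <C=(-3 - 3), E={p↦-1}, K=[subL(0) :: fun]>
step 16: <C=-3, E={p↦-1}, K=[subR :: subL(0) :: fun]>
step 17: <C=3, E={p↦-1}, K=[subL(-3) :: subL(0) :: fun]>
step 18: <C=2, E={q↦6, p↦-1}, K=∅>
→ final value 2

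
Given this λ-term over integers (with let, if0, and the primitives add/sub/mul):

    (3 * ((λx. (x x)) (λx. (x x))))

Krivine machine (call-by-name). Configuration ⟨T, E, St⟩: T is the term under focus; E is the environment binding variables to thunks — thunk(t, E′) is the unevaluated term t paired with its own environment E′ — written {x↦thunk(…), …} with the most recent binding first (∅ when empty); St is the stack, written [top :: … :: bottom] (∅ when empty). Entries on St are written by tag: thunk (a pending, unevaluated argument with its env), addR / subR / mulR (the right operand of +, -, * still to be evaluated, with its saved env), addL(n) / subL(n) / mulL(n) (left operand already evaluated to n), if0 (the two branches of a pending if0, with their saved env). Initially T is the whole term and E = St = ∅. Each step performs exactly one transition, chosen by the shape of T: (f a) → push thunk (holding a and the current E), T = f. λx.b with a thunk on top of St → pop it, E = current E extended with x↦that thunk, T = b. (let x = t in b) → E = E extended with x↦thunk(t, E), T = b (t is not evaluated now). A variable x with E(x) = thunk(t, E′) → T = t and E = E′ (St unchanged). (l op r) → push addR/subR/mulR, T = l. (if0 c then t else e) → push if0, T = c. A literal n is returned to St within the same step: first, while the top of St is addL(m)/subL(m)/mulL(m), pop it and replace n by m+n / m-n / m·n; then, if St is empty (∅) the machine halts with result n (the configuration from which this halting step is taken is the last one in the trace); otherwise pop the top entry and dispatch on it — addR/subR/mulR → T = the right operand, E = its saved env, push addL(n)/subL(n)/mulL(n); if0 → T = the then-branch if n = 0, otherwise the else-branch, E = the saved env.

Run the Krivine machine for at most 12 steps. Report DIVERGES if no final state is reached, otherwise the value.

t=0: [T=(3 * ((λx. (x x)) (λx. (x x)))) | E=∅ | St=∅]
t=1: [T=3 | E=∅ | St=[mulR]]
t=2: [T=((λx. (x x)) (λx. (x x))) | E=∅ | St=[mulL(3)]]
t=3: [T=(λx. (x x)) | E=∅ | St=[thunk :: mulL(3)]]
t=4: [T=(x x) | E={x↦thunk((λx. (x x)), ∅)} | St=[mulL(3)]]
t=5: [T=x | E={x↦thunk((λx. (x x)), ∅)} | St=[thunk :: mulL(3)]]
t=6: [T=(λx. (x x)) | E=∅ | St=[thunk :: mulL(3)]]
t=7: [T=(x x) | E={x↦thunk(x, {x↦thunk((λx. (x x)), ∅)})} | St=[mulL(3)]]
t=8: [T=x | E={x↦thunk(x, {x↦thunk((λx. (x x)), ∅)})} | St=[thunk :: mulL(3)]]
t=9: [T=x | E={x↦thunk((λx. (x x)), ∅)} | St=[thunk :: mulL(3)]]
t=10: [T=(λx. (x x)) | E=∅ | St=[thunk :: mulL(3)]]
t=11: [T=(x x) | E={x↦thunk(x, {x↦thunk(x, {x↦thunk((λx. (x x)), ∅)})})} | St=[mulL(3)]]
t=12: [T=x | E={x↦thunk(x, {x↦thunk(x, {x↦thunk((λx. (x x)), ∅)})})} | St=[thunk :: mulL(3)]]
→ 12 transitions taken and the configuration is still not final: no result within 12 steps

Answer: DIVERGES (no final state within 12 steps)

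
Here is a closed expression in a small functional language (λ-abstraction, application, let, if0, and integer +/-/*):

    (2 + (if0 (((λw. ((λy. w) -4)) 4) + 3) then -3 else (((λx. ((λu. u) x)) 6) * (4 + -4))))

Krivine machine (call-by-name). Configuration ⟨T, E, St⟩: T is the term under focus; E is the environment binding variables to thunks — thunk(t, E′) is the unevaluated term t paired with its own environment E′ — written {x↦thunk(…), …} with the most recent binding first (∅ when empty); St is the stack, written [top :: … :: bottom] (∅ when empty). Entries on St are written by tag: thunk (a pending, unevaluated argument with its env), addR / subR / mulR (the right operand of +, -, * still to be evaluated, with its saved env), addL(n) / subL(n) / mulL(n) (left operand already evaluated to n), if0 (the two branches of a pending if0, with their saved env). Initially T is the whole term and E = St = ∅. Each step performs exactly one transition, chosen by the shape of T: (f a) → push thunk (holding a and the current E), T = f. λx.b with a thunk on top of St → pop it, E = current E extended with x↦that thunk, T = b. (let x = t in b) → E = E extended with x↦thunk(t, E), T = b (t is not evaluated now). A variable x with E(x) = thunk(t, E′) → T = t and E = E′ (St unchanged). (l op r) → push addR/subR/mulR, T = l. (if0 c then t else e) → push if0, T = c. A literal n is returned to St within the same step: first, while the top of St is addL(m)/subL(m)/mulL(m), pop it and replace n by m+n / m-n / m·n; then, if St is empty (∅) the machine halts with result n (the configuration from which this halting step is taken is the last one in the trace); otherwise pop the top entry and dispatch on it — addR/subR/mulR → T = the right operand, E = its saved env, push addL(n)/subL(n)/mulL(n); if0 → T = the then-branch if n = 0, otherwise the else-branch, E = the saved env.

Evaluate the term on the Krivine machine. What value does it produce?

Answer: 2

Derivation:
step 0: [T=(2 + (if0 (((λw. ((λy. w) -4)) 4) + 3) then -3 else (((λx. ((λu. u) x)) 6) * (4 + -4)))) | E=∅ | St=∅]
step 1: [T=2 | E=∅ | St=[addR]]
step 2: [T=(if0 (((λw. ((λy. w) -4)) 4) + 3) then -3 else (((λx. ((λu. u) x)) 6) * (4 + -4))) | E=∅ | St=[addL(2)]]
step 3: [T=(((λw. ((λy. w) -4)) 4) + 3) | E=∅ | St=[if0 :: addL(2)]]
step 4: [T=((λw. ((λy. w) -4)) 4) | E=∅ | St=[addR :: if0 :: addL(2)]]
step 5: [T=(λw. ((λy. w) -4)) | E=∅ | St=[thunk :: addR :: if0 :: addL(2)]]
step 6: [T=((λy. w) -4) | E={w↦thunk(4, ∅)} | St=[addR :: if0 :: addL(2)]]
step 7: [T=(λy. w) | E={w↦thunk(4, ∅)} | St=[thunk :: addR :: if0 :: addL(2)]]
step 8: [T=w | E={y↦thunk(-4, {w↦thunk(4, ∅)}), w↦thunk(4, ∅)} | St=[addR :: if0 :: addL(2)]]
step 9: [T=4 | E=∅ | St=[addR :: if0 :: addL(2)]]
step 10: [T=3 | E=∅ | St=[addL(4) :: if0 :: addL(2)]]
step 11: [T=(((λx. ((λu. u) x)) 6) * (4 + -4)) | E=∅ | St=[addL(2)]]
step 12: [T=((λx. ((λu. u) x)) 6) | E=∅ | St=[mulR :: addL(2)]]
step 13: [T=(λx. ((λu. u) x)) | E=∅ | St=[thunk :: mulR :: addL(2)]]
step 14: [T=((λu. u) x) | E={x↦thunk(6, ∅)} | St=[mulR :: addL(2)]]
step 15: [T=(λu. u) | E={x↦thunk(6, ∅)} | St=[thunk :: mulR :: addL(2)]]
step 16: [T=u | E={u↦thunk(x, {x↦thunk(6, ∅)}), x↦thunk(6, ∅)} | St=[mulR :: addL(2)]]
step 17: [T=x | E={x↦thunk(6, ∅)} | St=[mulR :: addL(2)]]
step 18: [T=6 | E=∅ | St=[mulR :: addL(2)]]
step 19: [T=(4 + -4) | E=∅ | St=[mulL(6) :: addL(2)]]
step 20: [T=4 | E=∅ | St=[addR :: mulL(6) :: addL(2)]]
step 21: [T=-4 | E=∅ | St=[addL(4) :: mulL(6) :: addL(2)]]
→ final value 2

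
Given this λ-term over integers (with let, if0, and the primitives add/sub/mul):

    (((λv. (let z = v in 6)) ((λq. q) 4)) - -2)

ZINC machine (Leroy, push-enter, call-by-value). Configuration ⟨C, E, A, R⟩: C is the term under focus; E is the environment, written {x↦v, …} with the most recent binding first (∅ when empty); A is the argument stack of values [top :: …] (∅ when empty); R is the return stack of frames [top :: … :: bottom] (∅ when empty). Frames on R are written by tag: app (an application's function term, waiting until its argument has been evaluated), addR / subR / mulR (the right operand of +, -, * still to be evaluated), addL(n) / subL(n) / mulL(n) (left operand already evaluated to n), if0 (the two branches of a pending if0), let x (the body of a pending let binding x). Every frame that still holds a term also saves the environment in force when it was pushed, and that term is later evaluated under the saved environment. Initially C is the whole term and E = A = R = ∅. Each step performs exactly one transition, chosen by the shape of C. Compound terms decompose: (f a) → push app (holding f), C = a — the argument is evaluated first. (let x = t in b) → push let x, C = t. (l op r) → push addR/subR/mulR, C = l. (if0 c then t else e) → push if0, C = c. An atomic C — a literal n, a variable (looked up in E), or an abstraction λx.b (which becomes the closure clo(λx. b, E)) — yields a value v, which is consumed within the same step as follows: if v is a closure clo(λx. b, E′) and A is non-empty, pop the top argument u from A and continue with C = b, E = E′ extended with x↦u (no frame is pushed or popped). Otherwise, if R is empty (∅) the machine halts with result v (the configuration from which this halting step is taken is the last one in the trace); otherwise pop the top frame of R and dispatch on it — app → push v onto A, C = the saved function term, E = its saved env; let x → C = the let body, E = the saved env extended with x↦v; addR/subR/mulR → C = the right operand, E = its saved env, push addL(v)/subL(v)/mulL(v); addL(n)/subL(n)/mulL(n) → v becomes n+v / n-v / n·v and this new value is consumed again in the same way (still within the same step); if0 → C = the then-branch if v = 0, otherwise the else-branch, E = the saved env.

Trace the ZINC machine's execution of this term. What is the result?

Answer: 8

Execution trace:
[0] <C=(((λv. (let z = v in 6)) ((λq. q) 4)) - -2), E=∅, A=∅, R=∅>
[1] <C=((λv. (let z = v in 6)) ((λq. q) 4)), E=∅, A=∅, R=[subR]>
[2] <C=((λq. q) 4), E=∅, A=∅, R=[app :: subR]>
[3] <C=4, E=∅, A=∅, R=[app :: app :: subR]>
[4] <C=(λq. q), E=∅, A=[4], R=[app :: subR]>
[5] <C=q, E={q↦4}, A=∅, R=[app :: subR]>
[6] <C=(λv. (let z = v in 6)), E=∅, A=[4], R=[subR]>
[7] <C=(let z = v in 6), E={v↦4}, A=∅, R=[subR]>
[8] <C=v, E={v↦4}, A=∅, R=[let z :: subR]>
[9] <C=6, E={z↦4, v↦4}, A=∅, R=[subR]>
[10] <C=-2, E=∅, A=∅, R=[subL(6)]>
→ final value 8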